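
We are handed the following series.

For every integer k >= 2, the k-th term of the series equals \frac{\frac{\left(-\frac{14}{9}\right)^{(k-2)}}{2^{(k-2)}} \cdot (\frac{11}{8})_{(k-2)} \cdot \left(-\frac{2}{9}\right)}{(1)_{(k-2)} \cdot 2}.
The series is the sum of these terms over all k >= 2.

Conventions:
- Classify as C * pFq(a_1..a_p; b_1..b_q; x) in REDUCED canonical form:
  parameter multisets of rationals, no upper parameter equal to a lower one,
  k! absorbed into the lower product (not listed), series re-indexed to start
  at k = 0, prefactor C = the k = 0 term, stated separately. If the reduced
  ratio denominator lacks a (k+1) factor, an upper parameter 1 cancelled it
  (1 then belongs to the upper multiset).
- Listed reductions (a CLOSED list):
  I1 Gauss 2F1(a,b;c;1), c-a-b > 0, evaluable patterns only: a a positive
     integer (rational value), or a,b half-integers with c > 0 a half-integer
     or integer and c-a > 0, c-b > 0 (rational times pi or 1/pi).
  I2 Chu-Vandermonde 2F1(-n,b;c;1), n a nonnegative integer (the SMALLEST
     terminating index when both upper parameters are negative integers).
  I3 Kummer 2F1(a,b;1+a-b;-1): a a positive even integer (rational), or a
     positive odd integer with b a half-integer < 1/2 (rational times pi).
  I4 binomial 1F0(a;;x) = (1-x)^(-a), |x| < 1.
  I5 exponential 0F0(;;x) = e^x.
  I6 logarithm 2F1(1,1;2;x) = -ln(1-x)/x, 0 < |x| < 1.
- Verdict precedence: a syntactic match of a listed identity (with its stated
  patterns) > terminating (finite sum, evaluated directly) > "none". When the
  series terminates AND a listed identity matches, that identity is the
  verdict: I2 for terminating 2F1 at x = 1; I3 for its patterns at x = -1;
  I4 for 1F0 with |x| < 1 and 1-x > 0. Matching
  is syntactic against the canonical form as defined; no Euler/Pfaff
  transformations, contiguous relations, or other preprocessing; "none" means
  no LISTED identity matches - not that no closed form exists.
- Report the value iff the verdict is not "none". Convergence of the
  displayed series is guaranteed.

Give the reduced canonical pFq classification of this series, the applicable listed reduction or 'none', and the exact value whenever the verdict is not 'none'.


This is -\frac{1}{9} * 1F0(\frac{11}{8}; -; -\frac{7}{9}) in reduced canonical form. Verdict: the I4 binomial reduction matches (the 1F0 binomial series: exponent -11/8, x = -\frac{7}{9}). Exact value: \left(-\frac{1}{9}\right) \cdot \left(\frac{16}{9}\right)^{-\frac{11}{8}}.

Key step: from the first term -\frac{1}{9}: (1)_k (prefactor -1/9) is k! itself.
Ratio: r(k) = -\frac{7}{9} * (k+\frac{11}{8}) / [(k+1)] - rational; roots negated = parameters, x = -\frac{7}{9}, C = -\frac{1}{9}.


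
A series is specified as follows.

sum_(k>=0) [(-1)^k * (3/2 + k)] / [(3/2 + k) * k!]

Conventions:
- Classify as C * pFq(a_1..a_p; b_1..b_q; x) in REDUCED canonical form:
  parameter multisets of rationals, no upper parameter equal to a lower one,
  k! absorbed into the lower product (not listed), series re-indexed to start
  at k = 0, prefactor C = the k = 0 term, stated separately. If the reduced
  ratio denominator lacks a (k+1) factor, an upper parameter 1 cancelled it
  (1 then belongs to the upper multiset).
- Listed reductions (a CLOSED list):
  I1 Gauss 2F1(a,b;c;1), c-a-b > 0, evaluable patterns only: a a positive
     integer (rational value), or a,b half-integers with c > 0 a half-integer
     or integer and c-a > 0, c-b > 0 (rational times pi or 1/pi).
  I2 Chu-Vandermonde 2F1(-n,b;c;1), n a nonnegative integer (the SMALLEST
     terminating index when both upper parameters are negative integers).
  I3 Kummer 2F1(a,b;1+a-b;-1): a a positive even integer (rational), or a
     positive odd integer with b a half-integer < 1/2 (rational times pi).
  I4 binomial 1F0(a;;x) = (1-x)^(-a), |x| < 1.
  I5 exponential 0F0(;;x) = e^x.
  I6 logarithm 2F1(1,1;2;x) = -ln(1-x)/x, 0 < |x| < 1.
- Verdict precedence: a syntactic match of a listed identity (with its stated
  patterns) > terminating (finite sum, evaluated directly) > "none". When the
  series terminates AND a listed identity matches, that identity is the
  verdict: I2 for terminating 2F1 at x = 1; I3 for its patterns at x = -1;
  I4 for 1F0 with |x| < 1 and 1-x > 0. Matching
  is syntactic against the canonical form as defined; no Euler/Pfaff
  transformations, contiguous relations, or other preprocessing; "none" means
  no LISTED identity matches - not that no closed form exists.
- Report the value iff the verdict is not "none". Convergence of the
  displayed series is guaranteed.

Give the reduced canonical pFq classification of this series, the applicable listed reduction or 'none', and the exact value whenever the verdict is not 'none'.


Prefactor 1, argument -1: 0F0 with upper {-} over lower {-}. Verdict (x = -1): the I5 exponential reduction applies (the 0F0 exponential series at x = -1). Sum: e^(-1).

Key observation: t_0 = 1 here, and striking the common factor k + 3/2 reduces the term (prefactor 1).
Step ratio: r(k) = (-1) * 1 / [(k+1)] - poly over poly, x = (-1) from leading terms; C = 1 at k = 0.


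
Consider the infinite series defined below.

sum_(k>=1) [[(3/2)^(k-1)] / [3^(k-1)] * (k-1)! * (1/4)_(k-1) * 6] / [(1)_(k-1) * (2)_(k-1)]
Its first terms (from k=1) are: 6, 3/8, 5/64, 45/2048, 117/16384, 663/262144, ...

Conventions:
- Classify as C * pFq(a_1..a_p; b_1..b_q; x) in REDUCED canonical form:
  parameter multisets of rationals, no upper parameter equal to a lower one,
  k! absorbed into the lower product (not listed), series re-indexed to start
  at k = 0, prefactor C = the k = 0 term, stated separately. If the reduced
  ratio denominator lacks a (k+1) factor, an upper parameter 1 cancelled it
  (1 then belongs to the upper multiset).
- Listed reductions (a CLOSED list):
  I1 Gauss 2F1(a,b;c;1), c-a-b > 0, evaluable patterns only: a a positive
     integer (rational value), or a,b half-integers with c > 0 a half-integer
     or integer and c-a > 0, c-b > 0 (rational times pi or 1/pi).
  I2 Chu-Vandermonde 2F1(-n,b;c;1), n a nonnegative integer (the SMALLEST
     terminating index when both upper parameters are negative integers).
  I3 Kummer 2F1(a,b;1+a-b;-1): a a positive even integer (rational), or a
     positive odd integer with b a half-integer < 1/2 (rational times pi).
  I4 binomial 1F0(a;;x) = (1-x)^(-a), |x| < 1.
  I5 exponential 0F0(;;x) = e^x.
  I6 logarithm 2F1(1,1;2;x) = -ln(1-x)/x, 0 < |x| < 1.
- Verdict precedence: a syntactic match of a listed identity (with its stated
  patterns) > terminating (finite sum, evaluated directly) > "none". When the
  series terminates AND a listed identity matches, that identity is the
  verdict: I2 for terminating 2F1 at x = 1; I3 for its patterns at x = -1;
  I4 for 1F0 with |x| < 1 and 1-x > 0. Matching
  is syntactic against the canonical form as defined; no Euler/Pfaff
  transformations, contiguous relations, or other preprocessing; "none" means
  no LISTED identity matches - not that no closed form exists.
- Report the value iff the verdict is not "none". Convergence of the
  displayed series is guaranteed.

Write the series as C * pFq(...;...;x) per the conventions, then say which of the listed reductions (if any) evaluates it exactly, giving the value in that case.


The series (x = 1/2) is 2F1: upper {1/4, 1}, lower {2}, prefactor 6. Verdict: none. Every listed pattern misses the 2F1 form at 1/2, upper {1/4, 1}.

Key step: with t_0 = 6, the factorial ratio (prefactor 6) (k+a-1)!/(a-1)! is a rising factorial (a)_k.
Term ratio: r(k) = (1/2) * (k+1/4) (k+1) / [(k+2) (k+1)] - rational in k. x = (1/2); t_0 = 6; negate the roots.


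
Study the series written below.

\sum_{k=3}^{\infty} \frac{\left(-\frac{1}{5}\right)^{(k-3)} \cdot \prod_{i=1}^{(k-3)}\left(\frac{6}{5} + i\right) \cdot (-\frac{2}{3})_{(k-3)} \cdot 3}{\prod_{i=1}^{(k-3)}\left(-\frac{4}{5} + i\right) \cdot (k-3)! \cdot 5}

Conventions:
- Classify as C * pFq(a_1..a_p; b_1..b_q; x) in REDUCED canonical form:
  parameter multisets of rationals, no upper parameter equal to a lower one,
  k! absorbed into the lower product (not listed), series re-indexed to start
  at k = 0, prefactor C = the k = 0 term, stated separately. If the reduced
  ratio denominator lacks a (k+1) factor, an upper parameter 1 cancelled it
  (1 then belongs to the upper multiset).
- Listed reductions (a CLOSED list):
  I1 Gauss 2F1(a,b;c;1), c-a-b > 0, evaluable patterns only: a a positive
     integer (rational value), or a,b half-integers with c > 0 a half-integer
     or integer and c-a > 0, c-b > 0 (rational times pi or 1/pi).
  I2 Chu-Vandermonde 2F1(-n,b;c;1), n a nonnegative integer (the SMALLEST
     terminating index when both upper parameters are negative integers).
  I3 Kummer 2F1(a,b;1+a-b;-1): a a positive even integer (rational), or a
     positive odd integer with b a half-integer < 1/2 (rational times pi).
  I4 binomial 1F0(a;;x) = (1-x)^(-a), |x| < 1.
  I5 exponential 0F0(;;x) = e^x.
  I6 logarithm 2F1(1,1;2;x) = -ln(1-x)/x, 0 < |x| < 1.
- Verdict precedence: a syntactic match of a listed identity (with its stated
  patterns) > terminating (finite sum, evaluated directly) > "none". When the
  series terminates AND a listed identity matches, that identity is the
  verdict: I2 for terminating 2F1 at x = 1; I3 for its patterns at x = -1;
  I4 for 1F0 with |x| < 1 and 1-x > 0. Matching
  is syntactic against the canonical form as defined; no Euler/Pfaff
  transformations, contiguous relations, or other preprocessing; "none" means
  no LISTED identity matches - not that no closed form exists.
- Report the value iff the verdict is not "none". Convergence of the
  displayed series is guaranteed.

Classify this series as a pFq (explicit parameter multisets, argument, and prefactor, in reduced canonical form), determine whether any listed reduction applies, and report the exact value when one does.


Prefactor \frac{3}{5}, argument -\frac{1}{5}: 2F1 with upper {-\frac{2}{3}, \frac{11}{5}} over lower {\frac{1}{5}}. Verdict: none here - no I1-I6 shape fits x = -\frac{1}{5} with lower {\frac{1}{5}}.

Key step: t_0 = \frac{3}{5} here, and the lower running product (C = 3/5) is a rising factorial.
Term ratio: r(k) = -\frac{1}{5} * (k-\frac{2}{3}) (k+\frac{11}{5}) / [(k+\frac{1}{5}) (k+1)] - rational in k, leading ratio -\frac{1}{5}; with t_0 = \frac{3}{5}, classification follows.


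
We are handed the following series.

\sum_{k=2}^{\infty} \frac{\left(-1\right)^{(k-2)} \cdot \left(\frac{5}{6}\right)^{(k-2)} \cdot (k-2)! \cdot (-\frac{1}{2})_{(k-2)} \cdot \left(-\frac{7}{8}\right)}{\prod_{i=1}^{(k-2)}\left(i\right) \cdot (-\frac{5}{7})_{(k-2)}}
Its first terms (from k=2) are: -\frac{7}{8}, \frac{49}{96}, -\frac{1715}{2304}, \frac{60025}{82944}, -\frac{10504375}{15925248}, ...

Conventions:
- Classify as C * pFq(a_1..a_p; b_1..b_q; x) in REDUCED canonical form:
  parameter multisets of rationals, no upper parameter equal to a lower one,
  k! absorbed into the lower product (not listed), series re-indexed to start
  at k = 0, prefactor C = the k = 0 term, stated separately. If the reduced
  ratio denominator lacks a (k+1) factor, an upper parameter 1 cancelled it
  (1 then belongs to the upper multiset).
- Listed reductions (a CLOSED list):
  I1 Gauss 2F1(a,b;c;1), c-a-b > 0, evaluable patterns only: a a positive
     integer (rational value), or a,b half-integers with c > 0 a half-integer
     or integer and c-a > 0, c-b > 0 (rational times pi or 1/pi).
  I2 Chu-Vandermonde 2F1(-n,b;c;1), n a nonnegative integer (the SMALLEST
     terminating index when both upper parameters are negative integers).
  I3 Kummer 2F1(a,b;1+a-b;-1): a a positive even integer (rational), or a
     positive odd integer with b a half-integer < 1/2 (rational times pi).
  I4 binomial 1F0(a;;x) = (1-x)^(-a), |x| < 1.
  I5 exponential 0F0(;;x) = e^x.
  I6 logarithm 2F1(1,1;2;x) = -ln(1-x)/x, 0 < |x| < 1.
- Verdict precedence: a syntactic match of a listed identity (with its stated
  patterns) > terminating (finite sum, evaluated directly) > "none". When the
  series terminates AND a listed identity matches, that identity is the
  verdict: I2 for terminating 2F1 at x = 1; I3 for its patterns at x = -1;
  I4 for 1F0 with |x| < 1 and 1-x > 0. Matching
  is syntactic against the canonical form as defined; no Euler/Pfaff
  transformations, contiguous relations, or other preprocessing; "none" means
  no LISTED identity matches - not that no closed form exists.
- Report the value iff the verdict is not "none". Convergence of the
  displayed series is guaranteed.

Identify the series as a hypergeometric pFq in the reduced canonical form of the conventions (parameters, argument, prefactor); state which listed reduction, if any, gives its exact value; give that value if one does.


Prefactor -\frac{7}{8}, argument -\frac{5}{6}: 2F1 with upper {-\frac{1}{2}, 1} over lower {-\frac{5}{7}}. Verdict: none (x = -\frac{5}{6}): each listed identity misses the multisets {-\frac{1}{2}, 1} ; {-\frac{5}{7}}.

Key step: x = -\frac{5}{6} and the factorial ratio (C = -7/8, x = -5/6) (k+a-1)!/(a-1)! is a rising factorial (a)_k.
Adjacent-term ratio: r(k) = -\frac{5}{6} * (k-\frac{1}{2}) (k+1) / [(k-\frac{5}{7}) (k+1)] - rational; roots negated = parameters, x = -\frac{5}{6}, C = -\frac{7}{8}.


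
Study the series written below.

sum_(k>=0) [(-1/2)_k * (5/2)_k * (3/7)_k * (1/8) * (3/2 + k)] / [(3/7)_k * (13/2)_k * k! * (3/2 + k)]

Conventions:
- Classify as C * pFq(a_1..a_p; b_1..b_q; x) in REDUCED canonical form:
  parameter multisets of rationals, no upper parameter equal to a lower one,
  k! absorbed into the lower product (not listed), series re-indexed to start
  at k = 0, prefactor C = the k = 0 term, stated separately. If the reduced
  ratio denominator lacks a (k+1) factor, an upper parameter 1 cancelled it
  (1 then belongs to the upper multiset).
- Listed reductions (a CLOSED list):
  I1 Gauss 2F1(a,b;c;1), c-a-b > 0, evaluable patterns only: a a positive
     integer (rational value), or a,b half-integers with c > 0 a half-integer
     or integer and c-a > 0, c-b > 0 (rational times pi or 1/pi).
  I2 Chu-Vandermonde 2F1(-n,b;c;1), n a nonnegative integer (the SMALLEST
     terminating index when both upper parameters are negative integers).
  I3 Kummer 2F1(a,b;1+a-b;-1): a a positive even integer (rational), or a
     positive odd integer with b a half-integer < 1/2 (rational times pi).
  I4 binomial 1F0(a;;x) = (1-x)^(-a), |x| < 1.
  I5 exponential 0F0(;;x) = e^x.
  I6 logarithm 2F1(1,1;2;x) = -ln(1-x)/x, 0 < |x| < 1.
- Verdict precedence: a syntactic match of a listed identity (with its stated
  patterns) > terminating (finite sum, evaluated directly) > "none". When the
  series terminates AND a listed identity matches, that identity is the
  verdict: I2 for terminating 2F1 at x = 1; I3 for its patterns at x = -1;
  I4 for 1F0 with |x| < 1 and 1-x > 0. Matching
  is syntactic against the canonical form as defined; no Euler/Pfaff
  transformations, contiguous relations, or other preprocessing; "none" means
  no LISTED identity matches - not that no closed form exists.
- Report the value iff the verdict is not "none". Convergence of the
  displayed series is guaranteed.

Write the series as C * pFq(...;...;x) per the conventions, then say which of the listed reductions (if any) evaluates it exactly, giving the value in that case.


With C = 1/8: the canonical form is 2F1(-1/2, 5/2; 13/2; 1). Verdict: Gauss (I1, half-integer pattern) applies (x = 1; upper {-1/2, 5/2} half-integers, c = 13/2 in the evaluable pattern). Its exact value is (8085/262144) * pi.

Key observation: t_0 = 1/8 here, and the parameter 3/7 appears in both the upper and lower lists and cancels (alongside the other common factor).
Step ratio: r(k) = 1 * (k-1/2) (k+5/2) / [(k+13/2) (k+1)] - rational in k. x = 1; t_0 = 1/8; negate the roots.


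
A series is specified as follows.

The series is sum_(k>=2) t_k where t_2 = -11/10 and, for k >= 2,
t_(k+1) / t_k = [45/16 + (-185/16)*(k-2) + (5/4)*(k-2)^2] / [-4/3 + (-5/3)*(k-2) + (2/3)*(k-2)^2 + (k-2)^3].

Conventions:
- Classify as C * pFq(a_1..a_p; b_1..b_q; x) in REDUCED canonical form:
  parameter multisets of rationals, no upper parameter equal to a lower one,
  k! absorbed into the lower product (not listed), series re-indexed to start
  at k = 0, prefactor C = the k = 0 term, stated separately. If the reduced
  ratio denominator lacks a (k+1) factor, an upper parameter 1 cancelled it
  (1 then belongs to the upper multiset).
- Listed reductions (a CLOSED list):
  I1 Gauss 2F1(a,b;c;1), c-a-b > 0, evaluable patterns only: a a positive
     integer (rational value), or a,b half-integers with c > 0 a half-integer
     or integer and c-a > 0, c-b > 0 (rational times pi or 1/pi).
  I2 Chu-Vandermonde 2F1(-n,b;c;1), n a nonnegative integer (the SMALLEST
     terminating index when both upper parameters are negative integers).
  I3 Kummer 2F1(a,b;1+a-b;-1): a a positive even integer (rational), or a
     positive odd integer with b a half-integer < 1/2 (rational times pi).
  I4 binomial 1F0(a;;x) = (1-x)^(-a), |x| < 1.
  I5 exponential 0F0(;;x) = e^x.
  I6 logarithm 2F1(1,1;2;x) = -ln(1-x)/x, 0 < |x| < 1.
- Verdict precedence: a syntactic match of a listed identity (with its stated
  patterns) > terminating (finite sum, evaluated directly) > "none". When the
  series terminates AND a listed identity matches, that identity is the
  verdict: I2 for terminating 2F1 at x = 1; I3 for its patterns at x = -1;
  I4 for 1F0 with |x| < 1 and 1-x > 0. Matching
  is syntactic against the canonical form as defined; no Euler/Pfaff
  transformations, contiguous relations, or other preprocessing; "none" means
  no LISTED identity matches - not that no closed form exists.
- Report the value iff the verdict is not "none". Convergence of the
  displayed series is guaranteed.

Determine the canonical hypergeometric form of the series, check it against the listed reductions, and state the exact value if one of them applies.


x = 5/4 here; the reduced form reads 2F2, upper {-9, -1/4}, lower {-4/3, 1}, C = -11/10. Verdict: terminating at k = 9: the factor (-9)_k kills every later term; summing the 10 survivors is exact. Its exact value is -649800635251360747/765611936652984320.

Key observation: from the first term -11/10: the expanded ratio factors over Q; prefactor -11/10, roots give parameters.
Term ratio: r(k) = (5/4) * (k-9) (k-1/4) / [(k-4/3) (k+1) (k+1)] - rational in k, leading ratio (5/4); with t_0 = -11/10, classification follows.


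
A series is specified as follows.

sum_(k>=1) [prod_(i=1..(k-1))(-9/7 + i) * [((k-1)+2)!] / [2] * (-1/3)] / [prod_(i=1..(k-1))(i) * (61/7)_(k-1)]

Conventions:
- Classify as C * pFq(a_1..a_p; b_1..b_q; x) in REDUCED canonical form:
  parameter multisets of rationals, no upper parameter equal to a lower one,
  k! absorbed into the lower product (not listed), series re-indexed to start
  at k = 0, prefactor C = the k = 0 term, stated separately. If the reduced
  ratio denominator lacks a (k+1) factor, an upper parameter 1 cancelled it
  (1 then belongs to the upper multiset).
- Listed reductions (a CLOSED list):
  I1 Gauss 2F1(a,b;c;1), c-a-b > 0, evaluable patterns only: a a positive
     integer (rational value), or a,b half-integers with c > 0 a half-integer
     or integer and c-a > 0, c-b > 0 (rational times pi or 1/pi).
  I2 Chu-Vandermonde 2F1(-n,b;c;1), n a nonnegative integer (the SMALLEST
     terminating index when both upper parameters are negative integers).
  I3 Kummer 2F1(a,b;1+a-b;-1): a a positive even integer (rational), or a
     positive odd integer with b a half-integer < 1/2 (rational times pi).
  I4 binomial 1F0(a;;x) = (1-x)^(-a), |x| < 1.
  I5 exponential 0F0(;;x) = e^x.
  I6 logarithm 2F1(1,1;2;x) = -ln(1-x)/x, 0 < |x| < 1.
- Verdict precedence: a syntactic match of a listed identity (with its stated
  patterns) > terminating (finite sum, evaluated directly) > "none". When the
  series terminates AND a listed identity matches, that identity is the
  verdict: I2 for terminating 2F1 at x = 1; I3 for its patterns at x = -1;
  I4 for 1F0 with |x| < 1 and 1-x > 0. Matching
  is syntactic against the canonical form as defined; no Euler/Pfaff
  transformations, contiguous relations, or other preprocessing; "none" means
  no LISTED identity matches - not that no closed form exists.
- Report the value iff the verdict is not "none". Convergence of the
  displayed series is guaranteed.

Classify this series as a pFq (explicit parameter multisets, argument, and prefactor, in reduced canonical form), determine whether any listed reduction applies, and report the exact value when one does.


Canonical form: C = -1/3 times 2F1 with upper {-2/7, 3}, lower {61/7}, x = 1. Verdict: the Gauss summation I1 matches (x = 1: the Gamma ratio telescopes since c-a-b = 6 > 0 and a = 3 in Z>0). Its exact value is -705/2401.

First insight: from the first term -1/3: the factorial ratio (C = -1/3) (k+a-1)!/(a-1)! is a rising factorial (a)_k.
Term ratio: r(k) = 1 * (k-2/7) (k+3) / [(k+61/7) (k+1)] - rational in k, leading ratio 1; with t_0 = -1/3, classification follows.


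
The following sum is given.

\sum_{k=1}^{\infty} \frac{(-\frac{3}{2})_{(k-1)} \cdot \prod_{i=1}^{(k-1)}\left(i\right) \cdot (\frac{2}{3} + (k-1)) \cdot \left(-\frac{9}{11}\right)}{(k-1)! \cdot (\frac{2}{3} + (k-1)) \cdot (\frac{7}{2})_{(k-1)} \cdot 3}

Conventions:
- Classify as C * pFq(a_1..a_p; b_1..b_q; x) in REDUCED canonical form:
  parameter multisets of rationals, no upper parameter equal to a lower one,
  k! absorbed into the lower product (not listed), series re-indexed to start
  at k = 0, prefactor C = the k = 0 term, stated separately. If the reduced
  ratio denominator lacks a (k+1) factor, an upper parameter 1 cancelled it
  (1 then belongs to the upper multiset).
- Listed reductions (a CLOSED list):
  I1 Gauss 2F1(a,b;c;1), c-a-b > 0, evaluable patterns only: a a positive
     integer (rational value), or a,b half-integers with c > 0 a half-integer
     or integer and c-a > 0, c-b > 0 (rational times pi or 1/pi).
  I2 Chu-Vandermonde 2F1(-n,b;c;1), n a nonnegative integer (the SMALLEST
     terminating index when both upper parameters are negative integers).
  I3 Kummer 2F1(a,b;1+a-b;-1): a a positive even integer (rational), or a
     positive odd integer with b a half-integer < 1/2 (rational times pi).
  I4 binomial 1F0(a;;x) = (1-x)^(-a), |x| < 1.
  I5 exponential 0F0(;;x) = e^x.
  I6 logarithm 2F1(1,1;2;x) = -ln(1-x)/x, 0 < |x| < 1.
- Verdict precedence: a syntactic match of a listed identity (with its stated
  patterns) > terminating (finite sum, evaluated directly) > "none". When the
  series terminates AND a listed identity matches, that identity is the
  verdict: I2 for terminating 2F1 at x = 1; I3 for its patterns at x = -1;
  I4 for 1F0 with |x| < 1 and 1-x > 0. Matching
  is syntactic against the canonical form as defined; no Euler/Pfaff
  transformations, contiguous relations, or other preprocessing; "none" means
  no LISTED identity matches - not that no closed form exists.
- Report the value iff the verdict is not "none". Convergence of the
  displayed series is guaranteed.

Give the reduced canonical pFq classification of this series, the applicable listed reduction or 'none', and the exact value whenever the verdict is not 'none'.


With C = -\frac{3}{11}: the canonical form is 2F1(-\frac{3}{2}, 1; \frac{7}{2}; 1). Verdict (x = 1): the Gauss summation I1 applies (x = 1: the Gamma ratio telescopes since c-a-b = 4 > 0 and a = 1 in Z>0). Its exact value is -\frac{15}{88}.

Key observation: t_0 being -\frac{3}{11}, the constant factors (prefactor -3/11) combine into one prefactor.
Step ratio: r(k) = 1 * (k-\frac{3}{2}) (k+1) / [(k+\frac{7}{2}) (k+1)] - poly over poly, x = 1 from leading terms; C = -\frac{3}{11} at k = 0.


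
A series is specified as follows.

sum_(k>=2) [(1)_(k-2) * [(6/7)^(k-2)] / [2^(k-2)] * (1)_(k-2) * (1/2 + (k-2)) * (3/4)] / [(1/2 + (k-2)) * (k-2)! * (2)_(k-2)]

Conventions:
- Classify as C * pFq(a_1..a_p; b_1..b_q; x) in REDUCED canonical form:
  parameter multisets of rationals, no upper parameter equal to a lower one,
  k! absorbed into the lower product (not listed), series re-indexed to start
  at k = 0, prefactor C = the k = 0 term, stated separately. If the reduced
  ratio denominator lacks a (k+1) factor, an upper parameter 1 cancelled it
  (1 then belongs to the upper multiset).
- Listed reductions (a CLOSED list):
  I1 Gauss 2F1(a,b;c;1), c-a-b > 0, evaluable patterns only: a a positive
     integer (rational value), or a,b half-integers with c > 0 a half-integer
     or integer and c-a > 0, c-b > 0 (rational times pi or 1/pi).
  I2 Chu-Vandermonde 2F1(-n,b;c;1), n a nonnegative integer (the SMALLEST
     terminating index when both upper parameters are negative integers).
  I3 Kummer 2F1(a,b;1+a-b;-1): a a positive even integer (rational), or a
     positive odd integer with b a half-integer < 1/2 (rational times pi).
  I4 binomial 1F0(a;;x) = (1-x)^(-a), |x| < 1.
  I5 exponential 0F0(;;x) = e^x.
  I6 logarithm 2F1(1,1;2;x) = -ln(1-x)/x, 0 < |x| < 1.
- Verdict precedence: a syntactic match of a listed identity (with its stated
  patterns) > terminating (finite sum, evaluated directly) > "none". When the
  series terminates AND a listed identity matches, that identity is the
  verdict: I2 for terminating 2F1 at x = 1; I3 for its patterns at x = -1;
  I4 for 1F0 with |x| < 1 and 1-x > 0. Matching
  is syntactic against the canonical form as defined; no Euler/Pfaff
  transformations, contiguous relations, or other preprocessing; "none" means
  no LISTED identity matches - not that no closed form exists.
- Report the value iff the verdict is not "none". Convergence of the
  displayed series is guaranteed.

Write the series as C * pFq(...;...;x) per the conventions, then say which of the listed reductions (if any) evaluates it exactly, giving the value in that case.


The tell: t_0 being 3/4, the two k-th powers (C = 3/4) combine into one argument.
Ratio: r(k) = (3/7) * (k+1) (k+1) / [(k+2) (k+1)] - poly over poly, x = (3/7) from leading terms; C = 3/4 at k = 0.

At argument 3/7: a 2F1 with upper {1, 1}, lower {2}, scaled by C = 3/4. Verdict: the logarithmic series (I6) fires (the logarithm: parameters (1,1;2), x = 3/7). Hence: (-7/4) * ln(4/7).


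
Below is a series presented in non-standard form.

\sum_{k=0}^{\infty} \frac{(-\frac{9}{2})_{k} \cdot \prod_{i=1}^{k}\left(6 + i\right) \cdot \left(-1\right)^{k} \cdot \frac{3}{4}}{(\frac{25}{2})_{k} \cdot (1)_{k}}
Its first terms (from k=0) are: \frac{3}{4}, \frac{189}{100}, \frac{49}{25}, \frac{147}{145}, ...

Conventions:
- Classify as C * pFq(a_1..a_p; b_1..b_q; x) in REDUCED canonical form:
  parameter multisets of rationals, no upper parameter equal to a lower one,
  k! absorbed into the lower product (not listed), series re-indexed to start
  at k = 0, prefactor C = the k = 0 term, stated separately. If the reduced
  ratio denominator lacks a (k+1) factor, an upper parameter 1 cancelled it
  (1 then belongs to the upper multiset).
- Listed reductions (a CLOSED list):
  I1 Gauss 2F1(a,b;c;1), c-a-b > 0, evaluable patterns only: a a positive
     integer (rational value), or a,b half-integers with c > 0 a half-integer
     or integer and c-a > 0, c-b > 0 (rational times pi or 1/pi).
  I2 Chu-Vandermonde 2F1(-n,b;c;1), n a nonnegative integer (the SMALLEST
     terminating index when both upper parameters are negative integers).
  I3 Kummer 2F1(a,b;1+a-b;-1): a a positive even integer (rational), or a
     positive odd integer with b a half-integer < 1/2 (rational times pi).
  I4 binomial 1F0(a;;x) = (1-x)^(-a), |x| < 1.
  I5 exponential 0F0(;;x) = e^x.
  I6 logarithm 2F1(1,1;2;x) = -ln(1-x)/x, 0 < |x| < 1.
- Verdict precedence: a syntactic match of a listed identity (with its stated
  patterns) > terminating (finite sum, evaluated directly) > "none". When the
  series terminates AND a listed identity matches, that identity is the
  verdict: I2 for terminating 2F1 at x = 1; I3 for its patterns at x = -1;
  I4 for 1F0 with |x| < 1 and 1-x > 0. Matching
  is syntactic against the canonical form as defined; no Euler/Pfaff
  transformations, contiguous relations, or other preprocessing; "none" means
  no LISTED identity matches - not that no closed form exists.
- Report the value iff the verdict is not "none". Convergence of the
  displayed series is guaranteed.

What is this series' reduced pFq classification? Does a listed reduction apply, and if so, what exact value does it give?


Reduced: x = -1, 2F1, upper = {-\frac{9}{2}, 7}, lower = {\frac{25}{2}}, C = \frac{3}{4}. Verdict: Kummer's theorem (I3) applies (x = -1; c = \frac{25}{2} equals 1+a-b for upper {-\frac{9}{2}, 7}: listed pattern). Exact value: \frac{1003917915}{536870912} \cdot \pi.

Structural cue: with t_0 = \frac{3}{4}, the running product (C = 3/4, x = -1) telescopes to a rising factorial.
Term ratio: r(k) = -1 * (k-\frac{9}{2}) (k+7) / [(k+\frac{25}{2}) (k+1)] - rational in k. x = -1; t_0 = \frac{3}{4}; negate the roots.


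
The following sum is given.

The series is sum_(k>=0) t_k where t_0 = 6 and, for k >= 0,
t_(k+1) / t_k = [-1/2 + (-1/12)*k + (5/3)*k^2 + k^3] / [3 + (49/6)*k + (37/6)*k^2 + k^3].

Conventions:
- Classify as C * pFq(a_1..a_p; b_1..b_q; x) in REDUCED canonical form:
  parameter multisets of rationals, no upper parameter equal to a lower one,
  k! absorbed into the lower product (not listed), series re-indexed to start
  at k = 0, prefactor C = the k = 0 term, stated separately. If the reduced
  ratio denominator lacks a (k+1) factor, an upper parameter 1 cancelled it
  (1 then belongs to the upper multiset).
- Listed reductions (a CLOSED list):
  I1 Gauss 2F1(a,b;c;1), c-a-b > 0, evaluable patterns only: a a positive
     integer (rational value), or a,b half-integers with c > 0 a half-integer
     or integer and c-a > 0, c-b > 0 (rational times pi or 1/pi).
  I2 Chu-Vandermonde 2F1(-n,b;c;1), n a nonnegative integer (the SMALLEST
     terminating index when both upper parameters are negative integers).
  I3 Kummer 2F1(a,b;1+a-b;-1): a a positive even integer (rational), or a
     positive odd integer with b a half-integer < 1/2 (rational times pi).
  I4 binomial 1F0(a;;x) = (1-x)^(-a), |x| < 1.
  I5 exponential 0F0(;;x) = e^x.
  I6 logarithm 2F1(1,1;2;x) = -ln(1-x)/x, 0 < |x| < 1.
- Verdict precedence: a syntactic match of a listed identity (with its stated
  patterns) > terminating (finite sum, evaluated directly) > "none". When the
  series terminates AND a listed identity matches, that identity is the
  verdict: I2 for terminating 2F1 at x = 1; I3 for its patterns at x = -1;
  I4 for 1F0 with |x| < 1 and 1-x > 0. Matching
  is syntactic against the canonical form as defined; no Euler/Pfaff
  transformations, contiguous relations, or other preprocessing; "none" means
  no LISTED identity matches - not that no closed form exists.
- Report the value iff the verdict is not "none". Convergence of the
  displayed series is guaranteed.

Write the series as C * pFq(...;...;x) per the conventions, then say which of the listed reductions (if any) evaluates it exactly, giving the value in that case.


Reduced: x = 1, 2F1, upper = {-1/2, 3/2}, lower = {9/2}, C = 6. Verdict (x = 1): the half-integer Gauss pattern (I1) applies (x = 1; upper {-1/2, 3/2} half-integers, c = 9/2 in the evaluable pattern). Its exact value is (1575/1024) * pi.

First insight: x = 1 and the expanded ratio factors over Q; prefactor 6, roots give parameters.
Consecutive-term ratio: r(k) = 1 * (k-1/2) (k+3/2) / [(k+9/2) (k+1)] ; factor over Q: parameters, x = 1, and C = 6.


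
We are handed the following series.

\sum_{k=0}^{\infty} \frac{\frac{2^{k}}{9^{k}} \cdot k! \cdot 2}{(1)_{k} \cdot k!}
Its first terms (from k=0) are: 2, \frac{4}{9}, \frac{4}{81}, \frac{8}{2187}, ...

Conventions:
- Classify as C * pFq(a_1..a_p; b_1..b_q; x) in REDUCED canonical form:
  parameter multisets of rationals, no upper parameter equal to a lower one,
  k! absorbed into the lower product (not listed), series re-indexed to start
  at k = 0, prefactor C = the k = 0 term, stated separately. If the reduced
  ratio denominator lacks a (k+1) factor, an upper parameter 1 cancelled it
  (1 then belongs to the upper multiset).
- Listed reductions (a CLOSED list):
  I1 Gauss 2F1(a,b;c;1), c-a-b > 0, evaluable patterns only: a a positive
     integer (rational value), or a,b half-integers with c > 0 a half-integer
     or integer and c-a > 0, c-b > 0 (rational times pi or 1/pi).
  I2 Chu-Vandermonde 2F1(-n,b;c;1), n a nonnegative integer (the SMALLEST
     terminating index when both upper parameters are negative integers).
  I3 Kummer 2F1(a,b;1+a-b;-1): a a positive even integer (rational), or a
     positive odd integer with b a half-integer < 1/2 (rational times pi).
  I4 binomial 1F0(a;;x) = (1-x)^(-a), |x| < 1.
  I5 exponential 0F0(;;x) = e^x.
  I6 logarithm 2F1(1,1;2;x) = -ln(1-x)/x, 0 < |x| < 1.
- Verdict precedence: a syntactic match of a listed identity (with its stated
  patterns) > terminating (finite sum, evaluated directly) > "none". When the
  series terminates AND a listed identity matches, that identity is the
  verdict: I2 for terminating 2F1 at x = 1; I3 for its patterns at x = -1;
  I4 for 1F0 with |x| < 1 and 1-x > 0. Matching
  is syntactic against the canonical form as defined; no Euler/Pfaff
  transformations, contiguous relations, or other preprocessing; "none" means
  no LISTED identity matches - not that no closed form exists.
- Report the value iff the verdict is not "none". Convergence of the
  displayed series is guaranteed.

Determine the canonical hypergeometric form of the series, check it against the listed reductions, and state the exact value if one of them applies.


The series (x = \frac{2}{9}) is 0F0: upper {-}, lower {-}, prefactor 2. Verdict: exponential (I5) fires (the 0F0 exponential series at x = \frac{2}{9}). Sum: 2 \cdot e^{\frac{2}{9}}.

Key observation: with t_0 = 2, the factorial ratio (C = 2) (k+a-1)!/(a-1)! is a rising factorial (a)_k.
Term ratio: r(k) = \frac{2}{9} * 1 / [(k+1)] - poly over poly, x = \frac{2}{9} from leading terms; C = 2 at k = 0.


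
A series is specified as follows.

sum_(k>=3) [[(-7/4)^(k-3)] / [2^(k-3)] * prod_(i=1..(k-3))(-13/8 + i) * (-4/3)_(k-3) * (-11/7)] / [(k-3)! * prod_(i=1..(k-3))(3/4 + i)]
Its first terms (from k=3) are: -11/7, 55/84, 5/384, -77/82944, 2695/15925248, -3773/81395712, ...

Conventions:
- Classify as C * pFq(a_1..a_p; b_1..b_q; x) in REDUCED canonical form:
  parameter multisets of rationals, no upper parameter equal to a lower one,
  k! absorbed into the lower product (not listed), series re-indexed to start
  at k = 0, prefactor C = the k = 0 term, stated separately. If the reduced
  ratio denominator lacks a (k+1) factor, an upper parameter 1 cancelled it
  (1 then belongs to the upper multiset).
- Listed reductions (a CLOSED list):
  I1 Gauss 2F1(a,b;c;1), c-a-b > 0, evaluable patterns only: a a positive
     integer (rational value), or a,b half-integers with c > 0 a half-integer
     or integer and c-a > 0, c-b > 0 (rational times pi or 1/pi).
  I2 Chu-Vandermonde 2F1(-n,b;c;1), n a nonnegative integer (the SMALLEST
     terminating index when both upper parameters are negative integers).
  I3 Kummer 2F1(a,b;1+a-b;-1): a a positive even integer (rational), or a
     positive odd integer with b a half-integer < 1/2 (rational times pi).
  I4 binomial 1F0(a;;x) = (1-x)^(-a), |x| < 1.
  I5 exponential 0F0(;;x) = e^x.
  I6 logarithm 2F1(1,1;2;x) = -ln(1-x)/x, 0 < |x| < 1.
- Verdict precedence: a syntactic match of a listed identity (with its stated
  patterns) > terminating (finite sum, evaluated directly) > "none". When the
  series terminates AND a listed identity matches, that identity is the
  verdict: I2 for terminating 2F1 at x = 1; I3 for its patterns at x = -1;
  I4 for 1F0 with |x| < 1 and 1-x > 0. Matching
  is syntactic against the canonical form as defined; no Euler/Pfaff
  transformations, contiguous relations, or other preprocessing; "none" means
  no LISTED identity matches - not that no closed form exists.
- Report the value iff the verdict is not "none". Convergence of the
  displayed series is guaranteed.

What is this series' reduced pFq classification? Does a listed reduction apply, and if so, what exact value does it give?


The tell: t_0 = -11/7 here, and the two k-th powers (prefactor -11/7) combine into one argument.
Adjacent-term ratio: r(k) = (-7/8) * (k-4/3) (k-5/8) / [(k+7/4) (k+1)] - poly over poly, x = (-7/8) from leading terms; C = -11/7 at k = 0.

Canonical form: C = -11/7 times 2F1 with upper {-4/3, -5/8}, lower {7/4}, x = -7/8. Verdict: none. Every listed pattern misses the 2F1 form at -7/8, upper {-4/3, -5/8}.


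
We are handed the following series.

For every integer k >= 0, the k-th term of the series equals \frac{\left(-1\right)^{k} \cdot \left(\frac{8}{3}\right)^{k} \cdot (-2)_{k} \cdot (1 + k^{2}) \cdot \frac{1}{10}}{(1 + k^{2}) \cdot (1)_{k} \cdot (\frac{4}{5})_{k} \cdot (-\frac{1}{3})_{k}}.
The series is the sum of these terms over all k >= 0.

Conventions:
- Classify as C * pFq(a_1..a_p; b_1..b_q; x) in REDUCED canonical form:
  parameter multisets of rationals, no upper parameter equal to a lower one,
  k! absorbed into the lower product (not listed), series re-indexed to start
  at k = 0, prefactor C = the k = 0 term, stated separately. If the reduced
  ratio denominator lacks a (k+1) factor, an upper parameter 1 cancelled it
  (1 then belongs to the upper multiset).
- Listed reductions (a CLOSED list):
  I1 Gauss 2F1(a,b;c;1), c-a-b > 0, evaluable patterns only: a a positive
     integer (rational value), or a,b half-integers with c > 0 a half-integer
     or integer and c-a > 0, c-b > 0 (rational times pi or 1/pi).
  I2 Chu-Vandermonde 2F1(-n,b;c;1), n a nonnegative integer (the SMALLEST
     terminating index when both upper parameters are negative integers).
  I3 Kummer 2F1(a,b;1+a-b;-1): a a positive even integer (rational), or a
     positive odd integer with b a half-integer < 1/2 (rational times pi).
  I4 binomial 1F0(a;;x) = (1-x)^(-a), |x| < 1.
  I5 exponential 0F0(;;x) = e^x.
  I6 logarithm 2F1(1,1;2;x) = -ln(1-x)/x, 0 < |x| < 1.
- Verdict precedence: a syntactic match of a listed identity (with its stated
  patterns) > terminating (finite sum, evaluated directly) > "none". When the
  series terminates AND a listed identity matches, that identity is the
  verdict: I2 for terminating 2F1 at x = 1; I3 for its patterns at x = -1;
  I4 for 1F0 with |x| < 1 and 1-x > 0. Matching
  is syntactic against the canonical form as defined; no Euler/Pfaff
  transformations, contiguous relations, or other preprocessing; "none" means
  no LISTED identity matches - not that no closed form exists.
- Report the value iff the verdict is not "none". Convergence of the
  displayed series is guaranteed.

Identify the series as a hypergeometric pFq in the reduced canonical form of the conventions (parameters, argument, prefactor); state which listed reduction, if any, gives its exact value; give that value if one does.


This is \frac{1}{10} * 1F2(-2; -\frac{1}{3}, \frac{4}{5}; -\frac{8}{3}) in reduced canonical form. Verdict: terminating at k = 2: the factor (-2)_k kills every later term; summing the 3 survivors is exact. Sum: -\frac{371}{90}.

The tell: x = -\frac{8}{3} and the (-1)^k factor (prefactor 1/10) folds into the argument's sign.
Ratio: r(k) = -\frac{8}{3} * (k-2) / [(k-\frac{1}{3}) (k+\frac{4}{5}) (k+1)] - rational in k. x = -\frac{8}{3}; t_0 = \frac{1}{10}; negate the roots.


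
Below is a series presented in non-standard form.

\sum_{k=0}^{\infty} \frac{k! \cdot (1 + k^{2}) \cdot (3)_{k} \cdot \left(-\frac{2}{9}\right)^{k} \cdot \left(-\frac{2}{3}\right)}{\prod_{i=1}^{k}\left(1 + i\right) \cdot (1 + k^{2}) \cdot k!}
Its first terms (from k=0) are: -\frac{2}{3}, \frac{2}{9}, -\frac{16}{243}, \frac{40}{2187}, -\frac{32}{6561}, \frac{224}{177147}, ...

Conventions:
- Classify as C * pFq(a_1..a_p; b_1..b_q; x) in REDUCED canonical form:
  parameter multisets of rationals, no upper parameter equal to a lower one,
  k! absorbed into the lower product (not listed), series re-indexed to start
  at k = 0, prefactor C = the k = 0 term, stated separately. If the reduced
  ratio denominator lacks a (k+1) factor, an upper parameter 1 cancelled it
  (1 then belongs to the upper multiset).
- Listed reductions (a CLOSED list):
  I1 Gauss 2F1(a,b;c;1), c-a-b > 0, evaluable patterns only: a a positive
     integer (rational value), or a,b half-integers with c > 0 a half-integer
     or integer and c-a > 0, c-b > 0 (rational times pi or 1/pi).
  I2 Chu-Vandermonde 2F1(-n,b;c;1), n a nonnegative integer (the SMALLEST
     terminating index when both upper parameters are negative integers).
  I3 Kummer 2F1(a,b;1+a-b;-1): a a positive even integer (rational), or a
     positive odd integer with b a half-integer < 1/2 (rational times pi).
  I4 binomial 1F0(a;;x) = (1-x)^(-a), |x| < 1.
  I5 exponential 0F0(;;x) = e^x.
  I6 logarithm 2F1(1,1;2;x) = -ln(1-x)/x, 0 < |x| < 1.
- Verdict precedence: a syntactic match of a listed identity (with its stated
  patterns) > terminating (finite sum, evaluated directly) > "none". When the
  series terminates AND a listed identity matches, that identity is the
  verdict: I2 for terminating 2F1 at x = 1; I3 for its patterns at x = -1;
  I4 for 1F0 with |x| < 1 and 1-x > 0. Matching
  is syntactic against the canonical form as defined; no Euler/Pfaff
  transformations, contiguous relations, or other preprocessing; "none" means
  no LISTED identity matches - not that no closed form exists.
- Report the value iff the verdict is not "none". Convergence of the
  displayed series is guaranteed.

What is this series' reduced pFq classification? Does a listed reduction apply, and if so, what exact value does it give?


Canonical form: C = -\frac{2}{3} times 2F1 with upper {1, 3}, lower {2}, x = -\frac{2}{9}. Verdict: none (x = -\frac{2}{9}): each listed identity misses the multisets {1, 3} ; {2}.

The tell: x = -\frac{2}{9} and k^2 + 1 divides numerator and denominator alike; prefactor -2/3 after cancelling.
Consecutive-term ratio: r(k) = -\frac{2}{9} * (k+1) (k+3) / [(k+2) (k+1)] ; factor over Q: parameters, x = -\frac{2}{9}, and C = -\frac{2}{3}.
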